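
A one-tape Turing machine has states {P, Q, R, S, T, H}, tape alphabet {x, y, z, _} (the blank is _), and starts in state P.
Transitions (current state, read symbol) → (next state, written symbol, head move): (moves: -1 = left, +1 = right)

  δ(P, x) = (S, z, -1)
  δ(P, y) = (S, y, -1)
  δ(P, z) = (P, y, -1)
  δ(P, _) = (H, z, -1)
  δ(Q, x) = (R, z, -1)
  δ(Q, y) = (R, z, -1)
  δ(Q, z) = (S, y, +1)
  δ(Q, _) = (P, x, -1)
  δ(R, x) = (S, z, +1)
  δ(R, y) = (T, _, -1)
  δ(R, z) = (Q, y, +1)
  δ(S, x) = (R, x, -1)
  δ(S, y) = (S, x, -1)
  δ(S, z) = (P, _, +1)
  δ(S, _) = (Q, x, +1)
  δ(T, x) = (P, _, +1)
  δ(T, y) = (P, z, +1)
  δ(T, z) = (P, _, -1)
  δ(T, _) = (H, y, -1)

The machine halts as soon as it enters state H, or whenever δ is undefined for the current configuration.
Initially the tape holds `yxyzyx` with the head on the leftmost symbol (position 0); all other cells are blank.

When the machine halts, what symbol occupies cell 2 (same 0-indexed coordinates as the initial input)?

x

state=P head=0 tape=___[y]xyzyx   (P,y)→(S,y,-1)
state=S head=-1 tape=__[_]yxyzyx   (S,_)→(Q,x,+1)
state=Q head=0 tape=__x[y]xyzyx   (Q,y)→(R,z,-1)
state=R head=-1 tape=__[x]zxyzyx   (R,x)→(S,z,+1)
state=S head=0 tape=__z[z]xyzyx   (S,z)→(P,_,+1)
state=P head=1 tape=__z_[x]yzyx   (P,x)→(S,z,-1)
state=S head=0 tape=__z[_]zyzyx   (S,_)→(Q,x,+1)
state=Q head=1 tape=__zx[z]yzyx   (Q,z)→(S,y,+1)
state=S head=2 tape=__zxy[y]zyx   (S,y)→(S,x,-1)
state=S head=1 tape=__zx[y]xzyx   (S,y)→(S,x,-1)
state=S head=0 tape=__z[x]xxzyx   (S,x)→(R,x,-1)
state=R head=-1 tape=__[z]xxxzyx   (R,z)→(Q,y,+1)
state=Q head=0 tape=__y[x]xxzyx   (Q,x)→(R,z,-1)
state=R head=-1 tape=__[y]zxxzyx   (R,y)→(T,_,-1)
state=T head=-2 tape=_[_]_zxxzyx   (T,_)→(H,y,-1)
state=H head=-3 tape=[_]y_zxxzyx
Cell 2 holds x when M halts.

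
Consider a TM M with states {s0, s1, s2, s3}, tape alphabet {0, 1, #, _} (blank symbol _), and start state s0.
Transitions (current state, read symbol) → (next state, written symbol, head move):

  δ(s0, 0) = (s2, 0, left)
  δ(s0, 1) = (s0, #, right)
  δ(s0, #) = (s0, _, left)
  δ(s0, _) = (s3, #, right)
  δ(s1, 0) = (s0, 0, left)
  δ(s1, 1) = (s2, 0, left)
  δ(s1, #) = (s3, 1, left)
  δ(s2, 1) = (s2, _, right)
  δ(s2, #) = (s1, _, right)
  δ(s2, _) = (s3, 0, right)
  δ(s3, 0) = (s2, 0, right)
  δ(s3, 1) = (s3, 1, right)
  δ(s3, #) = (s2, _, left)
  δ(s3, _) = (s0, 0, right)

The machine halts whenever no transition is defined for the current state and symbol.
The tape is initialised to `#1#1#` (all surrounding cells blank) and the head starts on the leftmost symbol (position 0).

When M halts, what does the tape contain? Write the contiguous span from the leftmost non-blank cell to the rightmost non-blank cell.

s0 | _[#]1#1#   read # → write _, move left, go to s0
s0 | [_]_1#1#   read _ → write #, move right, go to s3
s3 | #[_]1#1#   read _ → write 0, move right, go to s0
s0 | #0[1]#1#   read 1 → write #, move right, go to s0
s0 | #0#[#]1#   read # → write _, move left, go to s0
s0 | #0[#]_1#   read # → write _, move left, go to s0
s0 | #[0]__1#   read 0 → write 0, move left, go to s2
s2 | [#]0__1#   read # → write _, move right, go to s1
s1 | _[0]__1#   read 0 → write 0, move left, go to s0
s0 | [_]0__1#   read _ → write #, move right, go to s3
s3 | #[0]__1#   read 0 → write 0, move right, go to s2
s2 | #0[_]_1#   read _ → write 0, move right, go to s3
s3 | #00[_]1#   read _ → write 0, move right, go to s0
s0 | #000[1]#   read 1 → write #, move right, go to s0
s0 | #000#[#]   read # → write _, move left, go to s0
s0 | #000[#]_   read # → write _, move left, go to s0
s0 | #00[0]__   read 0 → write 0, move left, go to s2
s2 | #0[0]0__
The non-blank tape span at halt is #000.

#000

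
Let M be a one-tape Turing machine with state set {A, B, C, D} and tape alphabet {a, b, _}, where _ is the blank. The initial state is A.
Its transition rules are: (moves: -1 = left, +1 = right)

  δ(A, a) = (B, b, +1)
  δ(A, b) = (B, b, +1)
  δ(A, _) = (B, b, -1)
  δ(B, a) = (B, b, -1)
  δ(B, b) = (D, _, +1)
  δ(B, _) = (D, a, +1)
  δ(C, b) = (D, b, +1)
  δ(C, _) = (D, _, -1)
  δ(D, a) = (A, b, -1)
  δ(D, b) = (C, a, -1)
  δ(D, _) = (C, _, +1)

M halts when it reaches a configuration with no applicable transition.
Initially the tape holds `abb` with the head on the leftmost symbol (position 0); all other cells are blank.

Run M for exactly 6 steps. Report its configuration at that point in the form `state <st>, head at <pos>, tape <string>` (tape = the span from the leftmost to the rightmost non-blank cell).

state D, head at -2, tape a_a

A | __[a]bb   read a → write b, move +1, go to B
B | __b[b]b   read b → write _, move +1, go to D
D | __b_[b]   read b → write a, move -1, go to C
C | __b[_]a   read _ → write _, move -1, go to D
D | __[b]_a   read b → write a, move -1, go to C
C | _[_]a_a   read _ → write _, move -1, go to D
D | [_]_a_a
After 6 steps: state D, head at -2, tape a_a.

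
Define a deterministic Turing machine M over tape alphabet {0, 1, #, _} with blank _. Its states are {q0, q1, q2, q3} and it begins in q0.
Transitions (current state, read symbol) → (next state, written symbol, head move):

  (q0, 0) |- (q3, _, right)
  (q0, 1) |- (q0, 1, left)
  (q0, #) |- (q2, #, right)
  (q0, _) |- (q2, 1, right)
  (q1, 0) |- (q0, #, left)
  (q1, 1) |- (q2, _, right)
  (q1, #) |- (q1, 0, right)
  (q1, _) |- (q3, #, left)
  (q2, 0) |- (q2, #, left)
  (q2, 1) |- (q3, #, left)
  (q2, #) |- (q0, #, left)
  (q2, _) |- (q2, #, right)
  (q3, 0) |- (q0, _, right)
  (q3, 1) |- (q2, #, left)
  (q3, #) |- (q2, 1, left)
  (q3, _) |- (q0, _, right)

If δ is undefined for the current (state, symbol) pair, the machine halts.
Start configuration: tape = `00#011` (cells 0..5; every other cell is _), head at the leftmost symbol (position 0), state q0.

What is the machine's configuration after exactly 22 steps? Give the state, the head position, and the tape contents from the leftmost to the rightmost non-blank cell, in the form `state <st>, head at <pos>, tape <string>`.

state q2, head at 0, tape #####11

state=q0 head=0 tape=_[0]0#011   (q0,0)→(q3,_,right)
state=q3 head=1 tape=__[0]#011   (q3,0)→(q0,_,right)
state=q0 head=2 tape=___[#]011   (q0,#)→(q2,#,right)
state=q2 head=3 tape=___#[0]11   (q2,0)→(q2,#,left)
state=q2 head=2 tape=___[#]#11   (q2,#)→(q0,#,left)
state=q0 head=1 tape=__[_]##11   (q0,_)→(q2,1,right)
state=q2 head=2 tape=__1[#]#11   (q2,#)→(q0,#,left)
state=q0 head=1 tape=__[1]##11   (q0,1)→(q0,1,left)
state=q0 head=0 tape=_[_]1##11   (q0,_)→(q2,1,right)
state=q2 head=1 tape=_1[1]##11   (q2,1)→(q3,#,left)
state=q3 head=0 tape=_[1]###11   (q3,1)→(q2,#,left)
state=q2 head=-1 tape=[_]####11   (q2,_)→(q2,#,right)
state=q2 head=0 tape=#[#]###11   (q2,#)→(q0,#,left)
state=q0 head=-1 tape=[#]####11   (q0,#)→(q2,#,right)
state=q2 head=0 tape=#[#]###11   (q2,#)→(q0,#,left)
state=q0 head=-1 tape=[#]####11   (q0,#)→(q2,#,right)
state=q2 head=0 tape=#[#]###11   (q2,#)→(q0,#,left)
state=q0 head=-1 tape=[#]####11   (q0,#)→(q2,#,right)
state=q2 head=0 tape=#[#]###11   (q2,#)→(q0,#,left)
state=q0 head=-1 tape=[#]####11   (q0,#)→(q2,#,right)
state=q2 head=0 tape=#[#]###11   (q2,#)→(q0,#,left)
state=q0 head=-1 tape=[#]####11   (q0,#)→(q2,#,right)
state=q2 head=0 tape=#[#]###11
After 22 steps: state q2, head at 0, tape #####11.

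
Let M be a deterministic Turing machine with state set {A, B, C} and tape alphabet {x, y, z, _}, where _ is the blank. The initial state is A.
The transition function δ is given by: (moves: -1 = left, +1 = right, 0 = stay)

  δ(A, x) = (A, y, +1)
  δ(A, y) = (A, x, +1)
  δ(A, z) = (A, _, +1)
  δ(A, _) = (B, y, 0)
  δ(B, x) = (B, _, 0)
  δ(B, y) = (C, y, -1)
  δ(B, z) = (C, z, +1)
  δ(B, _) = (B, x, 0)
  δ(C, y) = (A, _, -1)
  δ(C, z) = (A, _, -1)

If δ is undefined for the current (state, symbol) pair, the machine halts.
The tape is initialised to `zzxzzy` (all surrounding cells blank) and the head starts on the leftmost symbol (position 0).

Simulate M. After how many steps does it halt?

A | [z]zxzzy_   read z → write _, move +1, go to A
A | _[z]xzzy_   read z → write _, move +1, go to A
A | __[x]zzy_   read x → write y, move +1, go to A
A | __y[z]zy_   read z → write _, move +1, go to A
A | __y_[z]y_   read z → write _, move +1, go to A
A | __y__[y]_   read y → write x, move +1, go to A
A | __y__x[_]   read _ → write y, move 0, go to B
B | __y__x[y]   read y → write y, move -1, go to C
C | __y__[x]y
M halts after 8 transitions.

8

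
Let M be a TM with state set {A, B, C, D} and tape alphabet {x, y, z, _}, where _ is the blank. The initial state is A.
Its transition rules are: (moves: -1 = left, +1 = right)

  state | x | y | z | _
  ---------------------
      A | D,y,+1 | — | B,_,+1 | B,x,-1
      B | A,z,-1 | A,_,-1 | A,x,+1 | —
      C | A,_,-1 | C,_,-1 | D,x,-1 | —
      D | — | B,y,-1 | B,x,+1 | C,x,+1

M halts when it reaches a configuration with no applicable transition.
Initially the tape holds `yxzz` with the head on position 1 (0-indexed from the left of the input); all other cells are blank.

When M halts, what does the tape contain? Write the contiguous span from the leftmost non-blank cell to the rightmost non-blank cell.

yyyyx

state=A head=1 tape=y[x]zz__   (A,x)→(D,y,+1)
state=D head=2 tape=yy[z]z__   (D,z)→(B,x,+1)
state=B head=3 tape=yyx[z]__   (B,z)→(A,x,+1)
state=A head=4 tape=yyxx[_]_   (A,_)→(B,x,-1)
state=B head=3 tape=yyx[x]x_   (B,x)→(A,z,-1)
state=A head=2 tape=yy[x]zx_   (A,x)→(D,y,+1)
state=D head=3 tape=yyy[z]x_   (D,z)→(B,x,+1)
state=B head=4 tape=yyyx[x]_   (B,x)→(A,z,-1)
state=A head=3 tape=yyy[x]z_   (A,x)→(D,y,+1)
state=D head=4 tape=yyyy[z]_   (D,z)→(B,x,+1)
state=B head=5 tape=yyyyx[_]
The non-blank tape span at halt is yyyyx.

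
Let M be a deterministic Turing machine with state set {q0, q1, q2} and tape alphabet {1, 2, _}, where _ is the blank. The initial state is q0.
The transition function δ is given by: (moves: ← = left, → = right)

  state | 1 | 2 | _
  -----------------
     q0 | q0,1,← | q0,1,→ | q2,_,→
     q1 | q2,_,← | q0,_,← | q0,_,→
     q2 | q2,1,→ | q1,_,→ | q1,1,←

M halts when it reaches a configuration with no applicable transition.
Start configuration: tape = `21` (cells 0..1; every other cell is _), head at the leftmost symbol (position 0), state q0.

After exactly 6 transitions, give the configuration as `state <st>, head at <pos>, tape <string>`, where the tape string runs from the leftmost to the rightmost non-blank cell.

state=q0 head=0 tape=_[2]1_   (q0,2)→(q0,1,→)
state=q0 head=1 tape=_1[1]_   (q0,1)→(q0,1,←)
state=q0 head=0 tape=_[1]1_   (q0,1)→(q0,1,←)
state=q0 head=-1 tape=[_]11_   (q0,_)→(q2,_,→)
state=q2 head=0 tape=_[1]1_   (q2,1)→(q2,1,→)
state=q2 head=1 tape=_1[1]_   (q2,1)→(q2,1,→)
state=q2 head=2 tape=_11[_]
After 6 steps: state q2, head at 2, tape 11.

state q2, head at 2, tape 11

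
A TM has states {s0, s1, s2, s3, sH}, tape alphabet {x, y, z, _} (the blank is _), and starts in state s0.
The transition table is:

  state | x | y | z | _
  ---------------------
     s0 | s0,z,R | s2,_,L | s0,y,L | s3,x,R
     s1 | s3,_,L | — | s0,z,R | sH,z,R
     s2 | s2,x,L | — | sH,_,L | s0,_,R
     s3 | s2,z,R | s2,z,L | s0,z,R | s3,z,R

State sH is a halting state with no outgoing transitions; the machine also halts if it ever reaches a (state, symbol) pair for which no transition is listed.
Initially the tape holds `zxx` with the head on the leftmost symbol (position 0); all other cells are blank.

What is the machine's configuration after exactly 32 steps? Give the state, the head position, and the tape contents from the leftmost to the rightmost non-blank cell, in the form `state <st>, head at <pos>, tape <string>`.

state s2, head at -6, tape xzyyyyxx

state=s0 head=0 tape=______[z]xx   (s0,z)→(s0,y,L)
state=s0 head=-1 tape=_____[_]yxx   (s0,_)→(s3,x,R)
state=s3 head=0 tape=_____x[y]xx   (s3,y)→(s2,z,L)
state=s2 head=-1 tape=_____[x]zxx   (s2,x)→(s2,x,L)
state=s2 head=-2 tape=____[_]xzxx   (s2,_)→(s0,_,R)
state=s0 head=-1 tape=_____[x]zxx   (s0,x)→(s0,z,R)
state=s0 head=0 tape=_____z[z]xx   (s0,z)→(s0,y,L)
state=s0 head=-1 tape=_____[z]yxx   (s0,z)→(s0,y,L)
state=s0 head=-2 tape=____[_]yyxx   (s0,_)→(s3,x,R)
state=s3 head=-1 tape=____x[y]yxx   (s3,y)→(s2,z,L)
state=s2 head=-2 tape=____[x]zyxx   (s2,x)→(s2,x,L)
state=s2 head=-3 tape=___[_]xzyxx   (s2,_)→(s0,_,R)
state=s0 head=-2 tape=____[x]zyxx   (s0,x)→(s0,z,R)
state=s0 head=-1 tape=____z[z]yxx   (s0,z)→(s0,y,L)
state=s0 head=-2 tape=____[z]yyxx   (s0,z)→(s0,y,L)
state=s0 head=-3 tape=___[_]yyyxx   (s0,_)→(s3,x,R)
state=s3 head=-2 tape=___x[y]yyxx   (s3,y)→(s2,z,L)
state=s2 head=-3 tape=___[x]zyyxx   (s2,x)→(s2,x,L)
state=s2 head=-4 tape=__[_]xzyyxx   (s2,_)→(s0,_,R)
state=s0 head=-3 tape=___[x]zyyxx   (s0,x)→(s0,z,R)
state=s0 head=-2 tape=___z[z]yyxx   (s0,z)→(s0,y,L)
state=s0 head=-3 tape=___[z]yyyxx   (s0,z)→(s0,y,L)
state=s0 head=-4 tape=__[_]yyyyxx   (s0,_)→(s3,x,R)
state=s3 head=-3 tape=__x[y]yyyxx   (s3,y)→(s2,z,L)
state=s2 head=-4 tape=__[x]zyyyxx   (s2,x)→(s2,x,L)
state=s2 head=-5 tape=_[_]xzyyyxx   (s2,_)→(s0,_,R)
state=s0 head=-4 tape=__[x]zyyyxx   (s0,x)→(s0,z,R)
state=s0 head=-3 tape=__z[z]yyyxx   (s0,z)→(s0,y,L)
state=s0 head=-4 tape=__[z]yyyyxx   (s0,z)→(s0,y,L)
state=s0 head=-5 tape=_[_]yyyyyxx   (s0,_)→(s3,x,R)
state=s3 head=-4 tape=_x[y]yyyyxx   (s3,y)→(s2,z,L)
state=s2 head=-5 tape=_[x]zyyyyxx   (s2,x)→(s2,x,L)
state=s2 head=-6 tape=[_]xzyyyyxx
After 32 steps: state s2, head at -6, tape xzyyyyxx.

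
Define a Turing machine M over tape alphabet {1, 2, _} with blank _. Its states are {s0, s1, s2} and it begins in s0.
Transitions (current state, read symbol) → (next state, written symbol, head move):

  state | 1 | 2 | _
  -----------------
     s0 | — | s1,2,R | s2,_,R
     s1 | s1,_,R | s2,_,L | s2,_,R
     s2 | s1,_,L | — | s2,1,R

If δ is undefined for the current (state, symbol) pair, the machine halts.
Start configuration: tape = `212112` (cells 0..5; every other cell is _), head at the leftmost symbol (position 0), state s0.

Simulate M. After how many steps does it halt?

11

state=s0 head=0 tape=[2]12112   (s0,2)→(s1,2,R)
state=s1 head=1 tape=2[1]2112   (s1,1)→(s1,_,R)
state=s1 head=2 tape=2_[2]112   (s1,2)→(s2,_,L)
state=s2 head=1 tape=2[_]_112   (s2,_)→(s2,1,R)
state=s2 head=2 tape=21[_]112   (s2,_)→(s2,1,R)
state=s2 head=3 tape=211[1]12   (s2,1)→(s1,_,L)
state=s1 head=2 tape=21[1]_12   (s1,1)→(s1,_,R)
state=s1 head=3 tape=21_[_]12   (s1,_)→(s2,_,R)
state=s2 head=4 tape=21__[1]2   (s2,1)→(s1,_,L)
state=s1 head=3 tape=21_[_]_2   (s1,_)→(s2,_,R)
state=s2 head=4 tape=21__[_]2   (s2,_)→(s2,1,R)
state=s2 head=5 tape=21__1[2]
M halts after 11 transitions.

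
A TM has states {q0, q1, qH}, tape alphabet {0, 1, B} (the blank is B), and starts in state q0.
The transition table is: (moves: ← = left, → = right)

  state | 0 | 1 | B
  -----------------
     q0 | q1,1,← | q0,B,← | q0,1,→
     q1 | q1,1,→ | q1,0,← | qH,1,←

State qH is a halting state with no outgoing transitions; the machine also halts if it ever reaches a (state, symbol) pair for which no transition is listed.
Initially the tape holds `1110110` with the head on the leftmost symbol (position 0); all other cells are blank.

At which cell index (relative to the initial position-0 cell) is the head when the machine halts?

-5

state=q0 head=0 tape=BBBBB[1]110110   (q0,1)→(q0,B,←)
state=q0 head=-1 tape=BBBB[B]B110110   (q0,B)→(q0,1,→)
state=q0 head=0 tape=BBBB1[B]110110   (q0,B)→(q0,1,→)
state=q0 head=1 tape=BBBB11[1]10110   (q0,1)→(q0,B,←)
state=q0 head=0 tape=BBBB1[1]B10110   (q0,1)→(q0,B,←)
state=q0 head=-1 tape=BBBB[1]BB10110   (q0,1)→(q0,B,←)
state=q0 head=-2 tape=BBB[B]BBB10110   (q0,B)→(q0,1,→)
state=q0 head=-1 tape=BBB1[B]BB10110   (q0,B)→(q0,1,→)
state=q0 head=0 tape=BBB11[B]B10110   (q0,B)→(q0,1,→)
state=q0 head=1 tape=BBB111[B]10110   (q0,B)→(q0,1,→)
state=q0 head=2 tape=BBB1111[1]0110   (q0,1)→(q0,B,←)
state=q0 head=1 tape=BBB111[1]B0110   (q0,1)→(q0,B,←)
state=q0 head=0 tape=BBB11[1]BB0110   (q0,1)→(q0,B,←)
state=q0 head=-1 tape=BBB1[1]BBB0110   (q0,1)→(q0,B,←)
state=q0 head=-2 tape=BBB[1]BBBB0110   (q0,1)→(q0,B,←)
state=q0 head=-3 tape=BB[B]BBBBB0110   (q0,B)→(q0,1,→)
state=q0 head=-2 tape=BB1[B]BBBB0110   (q0,B)→(q0,1,→)
state=q0 head=-1 tape=BB11[B]BBB0110   (q0,B)→(q0,1,→)
state=q0 head=0 tape=BB111[B]BB0110   (q0,B)→(q0,1,→)
state=q0 head=1 tape=BB1111[B]B0110   (q0,B)→(q0,1,→)
state=q0 head=2 tape=BB11111[B]0110   (q0,B)→(q0,1,→)
state=q0 head=3 tape=BB111111[0]110   (q0,0)→(q1,1,←)
state=q1 head=2 tape=BB11111[1]1110   (q1,1)→(q1,0,←)
state=q1 head=1 tape=BB1111[1]01110   (q1,1)→(q1,0,←)
state=q1 head=0 tape=BB111[1]001110   (q1,1)→(q1,0,←)
state=q1 head=-1 tape=BB11[1]0001110   (q1,1)→(q1,0,←)
state=q1 head=-2 tape=BB1[1]00001110   (q1,1)→(q1,0,←)
state=q1 head=-3 tape=BB[1]000001110   (q1,1)→(q1,0,←)
state=q1 head=-4 tape=B[B]0000001110   (q1,B)→(qH,1,←)
state=qH head=-5 tape=[B]10000001110
At halt the head is at cell -5.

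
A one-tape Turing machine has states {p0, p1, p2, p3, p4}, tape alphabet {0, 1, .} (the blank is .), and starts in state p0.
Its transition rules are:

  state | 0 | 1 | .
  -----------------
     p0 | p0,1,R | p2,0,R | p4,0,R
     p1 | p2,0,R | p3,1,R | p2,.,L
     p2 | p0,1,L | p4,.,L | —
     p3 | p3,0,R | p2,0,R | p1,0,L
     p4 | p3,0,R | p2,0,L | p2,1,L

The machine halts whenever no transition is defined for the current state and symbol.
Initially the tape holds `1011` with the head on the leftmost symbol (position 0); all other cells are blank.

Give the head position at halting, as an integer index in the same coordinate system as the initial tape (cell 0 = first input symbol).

state=p0 head=0 tape=[1]011.   (p0,1)→(p2,0,R)
state=p2 head=1 tape=0[0]11.   (p2,0)→(p0,1,L)
state=p0 head=0 tape=[0]111.   (p0,0)→(p0,1,R)
state=p0 head=1 tape=1[1]11.   (p0,1)→(p2,0,R)
state=p2 head=2 tape=10[1]1.   (p2,1)→(p4,.,L)
state=p4 head=1 tape=1[0].1.   (p4,0)→(p3,0,R)
state=p3 head=2 tape=10[.]1.   (p3,.)→(p1,0,L)
state=p1 head=1 tape=1[0]01.   (p1,0)→(p2,0,R)
state=p2 head=2 tape=10[0]1.   (p2,0)→(p0,1,L)
state=p0 head=1 tape=1[0]11.   (p0,0)→(p0,1,R)
state=p0 head=2 tape=11[1]1.   (p0,1)→(p2,0,R)
state=p2 head=3 tape=110[1].   (p2,1)→(p4,.,L)
state=p4 head=2 tape=11[0]..   (p4,0)→(p3,0,R)
state=p3 head=3 tape=110[.].   (p3,.)→(p1,0,L)
state=p1 head=2 tape=11[0]0.   (p1,0)→(p2,0,R)
state=p2 head=3 tape=110[0].   (p2,0)→(p0,1,L)
state=p0 head=2 tape=11[0]1.   (p0,0)→(p0,1,R)
state=p0 head=3 tape=111[1].   (p0,1)→(p2,0,R)
state=p2 head=4 tape=1110[.]
At halt the head is at cell 4.

4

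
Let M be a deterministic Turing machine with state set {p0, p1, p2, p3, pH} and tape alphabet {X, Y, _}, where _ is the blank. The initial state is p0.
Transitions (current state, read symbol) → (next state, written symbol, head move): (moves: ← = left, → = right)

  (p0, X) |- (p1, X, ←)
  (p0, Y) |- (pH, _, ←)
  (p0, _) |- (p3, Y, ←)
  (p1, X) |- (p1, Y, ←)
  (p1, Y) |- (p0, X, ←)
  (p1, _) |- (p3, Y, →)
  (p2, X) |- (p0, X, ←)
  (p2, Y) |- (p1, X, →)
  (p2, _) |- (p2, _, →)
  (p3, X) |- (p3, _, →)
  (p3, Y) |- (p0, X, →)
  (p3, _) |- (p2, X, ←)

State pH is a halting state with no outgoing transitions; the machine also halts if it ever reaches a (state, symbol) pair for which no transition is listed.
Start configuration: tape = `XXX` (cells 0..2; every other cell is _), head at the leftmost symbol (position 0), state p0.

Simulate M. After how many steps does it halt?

p0 | _[X]XX_   read X → write X, move ←, go to p1
p1 | [_]XXX_   read _ → write Y, move →, go to p3
p3 | Y[X]XX_   read X → write _, move →, go to p3
p3 | Y_[X]X_   read X → write _, move →, go to p3
p3 | Y__[X]_   read X → write _, move →, go to p3
p3 | Y___[_]   read _ → write X, move ←, go to p2
p2 | Y__[_]X   read _ → write _, move →, go to p2
p2 | Y___[X]   read X → write X, move ←, go to p0
p0 | Y__[_]X   read _ → write Y, move ←, go to p3
p3 | Y_[_]YX   read _ → write X, move ←, go to p2
p2 | Y[_]XYX   read _ → write _, move →, go to p2
p2 | Y_[X]YX   read X → write X, move ←, go to p0
p0 | Y[_]XYX   read _ → write Y, move ←, go to p3
p3 | [Y]YXYX   read Y → write X, move →, go to p0
p0 | X[Y]XYX   read Y → write _, move ←, go to pH
pH | [X]_XYX
M halts after 15 transitions.

15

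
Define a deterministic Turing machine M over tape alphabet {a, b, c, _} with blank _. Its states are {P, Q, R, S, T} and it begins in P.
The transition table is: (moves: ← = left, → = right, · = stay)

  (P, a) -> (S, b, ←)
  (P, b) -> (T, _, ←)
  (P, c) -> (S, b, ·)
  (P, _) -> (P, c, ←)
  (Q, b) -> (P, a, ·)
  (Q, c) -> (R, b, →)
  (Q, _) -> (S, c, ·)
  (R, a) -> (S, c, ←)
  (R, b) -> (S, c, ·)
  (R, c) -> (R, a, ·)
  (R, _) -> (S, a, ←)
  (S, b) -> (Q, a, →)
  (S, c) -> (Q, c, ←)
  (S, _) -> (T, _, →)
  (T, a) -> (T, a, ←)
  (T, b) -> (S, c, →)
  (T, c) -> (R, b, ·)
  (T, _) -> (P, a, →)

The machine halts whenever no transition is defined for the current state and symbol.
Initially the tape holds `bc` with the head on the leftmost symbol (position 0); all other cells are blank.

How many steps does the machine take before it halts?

P | __[b]c_   read b → write _, move ←, go to T
T | _[_]_c_   read _ → write a, move →, go to P
P | _a[_]c_   read _ → write c, move ←, go to P
P | _[a]cc_   read a → write b, move ←, go to S
S | [_]bcc_   read _ → write _, move →, go to T
T | _[b]cc_   read b → write c, move →, go to S
S | _c[c]c_   read c → write c, move ←, go to Q
Q | _[c]cc_   read c → write b, move →, go to R
R | _b[c]c_   read c → write a, move ·, go to R
R | _b[a]c_   read a → write c, move ←, go to S
S | _[b]cc_   read b → write a, move →, go to Q
Q | _a[c]c_   read c → write b, move →, go to R
R | _ab[c]_   read c → write a, move ·, go to R
R | _ab[a]_   read a → write c, move ←, go to S
S | _a[b]c_   read b → write a, move →, go to Q
Q | _aa[c]_   read c → write b, move →, go to R
R | _aab[_]   read _ → write a, move ←, go to S
S | _aa[b]a   read b → write a, move →, go to Q
Q | _aaa[a]
M halts after 18 transitions.

18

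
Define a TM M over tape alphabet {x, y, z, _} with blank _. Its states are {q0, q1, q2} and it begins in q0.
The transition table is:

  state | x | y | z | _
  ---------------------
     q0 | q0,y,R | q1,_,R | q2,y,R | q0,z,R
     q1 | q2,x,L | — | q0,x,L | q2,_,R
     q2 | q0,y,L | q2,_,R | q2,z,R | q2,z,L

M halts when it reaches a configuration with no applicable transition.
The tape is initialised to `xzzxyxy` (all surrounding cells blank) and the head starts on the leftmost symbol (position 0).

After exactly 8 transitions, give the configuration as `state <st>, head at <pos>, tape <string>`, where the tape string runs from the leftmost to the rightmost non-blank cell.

state q0, head at 4, tape yyy__yy

q0 | [x]zzxyxy   read x → write y, move R, go to q0
q0 | y[z]zxyxy   read z → write y, move R, go to q2
q2 | yy[z]xyxy   read z → write z, move R, go to q2
q2 | yyz[x]yxy   read x → write y, move L, go to q0
q0 | yy[z]yyxy   read z → write y, move R, go to q2
q2 | yyy[y]yxy   read y → write _, move R, go to q2
q2 | yyy_[y]xy   read y → write _, move R, go to q2
q2 | yyy__[x]y   read x → write y, move L, go to q0
q0 | yyy_[_]yy
After 8 steps: state q0, head at 4, tape yyy__yy.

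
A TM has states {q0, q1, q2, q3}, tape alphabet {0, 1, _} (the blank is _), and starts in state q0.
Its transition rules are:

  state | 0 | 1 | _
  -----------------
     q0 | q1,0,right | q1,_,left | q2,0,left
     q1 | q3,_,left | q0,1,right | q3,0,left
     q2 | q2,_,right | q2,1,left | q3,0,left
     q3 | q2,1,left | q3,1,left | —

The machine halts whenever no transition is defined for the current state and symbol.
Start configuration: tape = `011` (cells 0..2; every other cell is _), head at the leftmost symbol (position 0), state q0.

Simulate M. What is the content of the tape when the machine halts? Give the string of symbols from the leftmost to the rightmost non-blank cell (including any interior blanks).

q0 | _[0]11   read 0 → write 0, move right, go to q1
q1 | _0[1]1   read 1 → write 1, move right, go to q0
q0 | _01[1]   read 1 → write _, move left, go to q1
q1 | _0[1]_   read 1 → write 1, move right, go to q0
q0 | _01[_]   read _ → write 0, move left, go to q2
q2 | _0[1]0   read 1 → write 1, move left, go to q2
q2 | _[0]10   read 0 → write _, move right, go to q2
q2 | __[1]0   read 1 → write 1, move left, go to q2
q2 | _[_]10   read _ → write 0, move left, go to q3
q3 | [_]010
The non-blank tape span at halt is 010.

010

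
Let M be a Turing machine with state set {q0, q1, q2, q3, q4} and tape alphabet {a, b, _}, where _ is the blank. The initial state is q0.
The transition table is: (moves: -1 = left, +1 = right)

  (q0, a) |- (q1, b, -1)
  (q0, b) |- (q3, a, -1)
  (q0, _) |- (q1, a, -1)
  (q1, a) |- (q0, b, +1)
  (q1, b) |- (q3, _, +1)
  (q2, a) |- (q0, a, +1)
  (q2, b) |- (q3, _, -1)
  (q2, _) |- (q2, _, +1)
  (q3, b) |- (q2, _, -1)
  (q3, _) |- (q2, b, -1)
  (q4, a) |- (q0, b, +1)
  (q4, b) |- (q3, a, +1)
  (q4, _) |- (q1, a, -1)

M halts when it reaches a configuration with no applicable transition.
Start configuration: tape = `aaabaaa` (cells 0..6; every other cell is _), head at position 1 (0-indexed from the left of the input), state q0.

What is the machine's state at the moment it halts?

q3

q0 | _a[a]abaaa   read a → write b, move -1, go to q1
q1 | _[a]babaaa   read a → write b, move +1, go to q0
q0 | _b[b]abaaa   read b → write a, move -1, go to q3
q3 | _[b]aabaaa   read b → write _, move -1, go to q2
q2 | [_]_aabaaa   read _ → write _, move +1, go to q2
q2 | _[_]aabaaa   read _ → write _, move +1, go to q2
q2 | __[a]abaaa   read a → write a, move +1, go to q0
q0 | __a[a]baaa   read a → write b, move -1, go to q1
q1 | __[a]bbaaa   read a → write b, move +1, go to q0
q0 | __b[b]baaa   read b → write a, move -1, go to q3
q3 | __[b]abaaa   read b → write _, move -1, go to q2
q2 | _[_]_abaaa   read _ → write _, move +1, go to q2
q2 | __[_]abaaa   read _ → write _, move +1, go to q2
q2 | ___[a]baaa   read a → write a, move +1, go to q0
q0 | ___a[b]aaa   read b → write a, move -1, go to q3
q3 | ___[a]aaaa
No transition is defined for (q3, a); M halts in state q3.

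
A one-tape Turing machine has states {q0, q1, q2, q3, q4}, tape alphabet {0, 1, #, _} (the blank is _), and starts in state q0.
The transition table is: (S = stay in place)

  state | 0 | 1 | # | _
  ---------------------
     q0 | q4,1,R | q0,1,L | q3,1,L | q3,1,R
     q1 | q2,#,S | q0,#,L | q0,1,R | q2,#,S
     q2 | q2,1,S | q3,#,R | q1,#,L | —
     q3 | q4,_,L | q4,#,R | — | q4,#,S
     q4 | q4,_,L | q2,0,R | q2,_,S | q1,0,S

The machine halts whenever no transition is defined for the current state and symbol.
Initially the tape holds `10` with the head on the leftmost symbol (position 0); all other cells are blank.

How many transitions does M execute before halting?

state=q0 head=0 tape=_[1]0   (q0,1)→(q0,1,L)
state=q0 head=-1 tape=[_]10   (q0,_)→(q3,1,R)
state=q3 head=0 tape=1[1]0   (q3,1)→(q4,#,R)
state=q4 head=1 tape=1#[0]   (q4,0)→(q4,_,L)
state=q4 head=0 tape=1[#]_   (q4,#)→(q2,_,S)
state=q2 head=0 tape=1[_]_
M halts after 5 transitions.

5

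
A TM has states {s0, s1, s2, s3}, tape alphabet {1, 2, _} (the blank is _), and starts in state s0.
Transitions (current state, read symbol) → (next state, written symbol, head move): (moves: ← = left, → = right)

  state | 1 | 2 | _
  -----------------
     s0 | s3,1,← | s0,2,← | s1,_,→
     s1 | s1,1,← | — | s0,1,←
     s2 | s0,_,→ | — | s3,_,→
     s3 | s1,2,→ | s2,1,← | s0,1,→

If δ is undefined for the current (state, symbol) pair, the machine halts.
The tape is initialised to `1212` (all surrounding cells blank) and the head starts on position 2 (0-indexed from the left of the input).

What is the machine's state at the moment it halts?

s1

state=s0 head=2 tape=12[1]2   (s0,1)→(s3,1,←)
state=s3 head=1 tape=1[2]12   (s3,2)→(s2,1,←)
state=s2 head=0 tape=[1]112   (s2,1)→(s0,_,→)
state=s0 head=1 tape=_[1]12   (s0,1)→(s3,1,←)
state=s3 head=0 tape=[_]112   (s3,_)→(s0,1,→)
state=s0 head=1 tape=1[1]12   (s0,1)→(s3,1,←)
state=s3 head=0 tape=[1]112   (s3,1)→(s1,2,→)
state=s1 head=1 tape=2[1]12   (s1,1)→(s1,1,←)
state=s1 head=0 tape=[2]112
No transition is defined for (s1, 2); M halts in state s1.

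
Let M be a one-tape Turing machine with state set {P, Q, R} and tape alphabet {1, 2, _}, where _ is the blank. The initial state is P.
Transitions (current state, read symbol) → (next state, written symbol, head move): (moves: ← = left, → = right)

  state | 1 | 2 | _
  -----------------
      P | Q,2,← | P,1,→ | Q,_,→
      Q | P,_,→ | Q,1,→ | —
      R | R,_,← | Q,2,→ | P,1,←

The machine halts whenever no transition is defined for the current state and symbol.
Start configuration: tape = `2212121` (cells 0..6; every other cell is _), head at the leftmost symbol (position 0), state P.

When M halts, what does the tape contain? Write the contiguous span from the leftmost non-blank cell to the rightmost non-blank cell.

1_1_1_1

P | [2]212121__   read 2 → write 1, move →, go to P
P | 1[2]12121__   read 2 → write 1, move →, go to P
P | 11[1]2121__   read 1 → write 2, move ←, go to Q
Q | 1[1]22121__   read 1 → write _, move →, go to P
P | 1_[2]2121__   read 2 → write 1, move →, go to P
P | 1_1[2]121__   read 2 → write 1, move →, go to P
P | 1_11[1]21__   read 1 → write 2, move ←, go to Q
Q | 1_1[1]221__   read 1 → write _, move →, go to P
P | 1_1_[2]21__   read 2 → write 1, move →, go to P
P | 1_1_1[2]1__   read 2 → write 1, move →, go to P
P | 1_1_11[1]__   read 1 → write 2, move ←, go to Q
Q | 1_1_1[1]2__   read 1 → write _, move →, go to P
P | 1_1_1_[2]__   read 2 → write 1, move →, go to P
P | 1_1_1_1[_]_   read _ → write _, move →, go to Q
Q | 1_1_1_1_[_]
The non-blank tape span at halt is 1_1_1_1.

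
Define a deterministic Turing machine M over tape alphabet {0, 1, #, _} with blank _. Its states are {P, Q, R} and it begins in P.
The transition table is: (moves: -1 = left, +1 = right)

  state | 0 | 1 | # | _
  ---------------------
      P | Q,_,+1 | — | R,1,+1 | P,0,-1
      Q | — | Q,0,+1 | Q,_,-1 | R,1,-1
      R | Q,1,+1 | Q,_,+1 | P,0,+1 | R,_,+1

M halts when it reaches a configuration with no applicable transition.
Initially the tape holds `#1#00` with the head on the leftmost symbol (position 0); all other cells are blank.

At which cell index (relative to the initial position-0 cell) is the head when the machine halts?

3

state=P head=0 tape=[#]1#00   (P,#)→(R,1,+1)
state=R head=1 tape=1[1]#00   (R,1)→(Q,_,+1)
state=Q head=2 tape=1_[#]00   (Q,#)→(Q,_,-1)
state=Q head=1 tape=1[_]_00   (Q,_)→(R,1,-1)
state=R head=0 tape=[1]1_00   (R,1)→(Q,_,+1)
state=Q head=1 tape=_[1]_00   (Q,1)→(Q,0,+1)
state=Q head=2 tape=_0[_]00   (Q,_)→(R,1,-1)
state=R head=1 tape=_[0]100   (R,0)→(Q,1,+1)
state=Q head=2 tape=_1[1]00   (Q,1)→(Q,0,+1)
state=Q head=3 tape=_10[0]0
At halt the head is at cell 3.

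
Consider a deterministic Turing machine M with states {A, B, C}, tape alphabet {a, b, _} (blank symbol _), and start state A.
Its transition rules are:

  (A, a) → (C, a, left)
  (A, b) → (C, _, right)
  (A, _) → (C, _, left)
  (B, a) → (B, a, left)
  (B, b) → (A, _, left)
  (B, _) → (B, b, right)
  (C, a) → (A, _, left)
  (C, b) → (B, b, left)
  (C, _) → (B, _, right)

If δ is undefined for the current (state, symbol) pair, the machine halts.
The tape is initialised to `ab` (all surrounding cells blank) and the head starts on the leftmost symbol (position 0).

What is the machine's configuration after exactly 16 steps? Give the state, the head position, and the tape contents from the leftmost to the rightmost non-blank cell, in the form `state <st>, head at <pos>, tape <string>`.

state B, head at 0, tape bab

state=A head=0 tape=___[a]b   (A,a)→(C,a,left)
state=C head=-1 tape=__[_]ab   (C,_)→(B,_,right)
state=B head=0 tape=___[a]b   (B,a)→(B,a,left)
state=B head=-1 tape=__[_]ab   (B,_)→(B,b,right)
state=B head=0 tape=__b[a]b   (B,a)→(B,a,left)
state=B head=-1 tape=__[b]ab   (B,b)→(A,_,left)
state=A head=-2 tape=_[_]_ab   (A,_)→(C,_,left)
state=C head=-3 tape=[_]__ab   (C,_)→(B,_,right)
state=B head=-2 tape=_[_]_ab   (B,_)→(B,b,right)
state=B head=-1 tape=_b[_]ab   (B,_)→(B,b,right)
state=B head=0 tape=_bb[a]b   (B,a)→(B,a,left)
state=B head=-1 tape=_b[b]ab   (B,b)→(A,_,left)
state=A head=-2 tape=_[b]_ab   (A,b)→(C,_,right)
state=C head=-1 tape=__[_]ab   (C,_)→(B,_,right)
state=B head=0 tape=___[a]b   (B,a)→(B,a,left)
state=B head=-1 tape=__[_]ab   (B,_)→(B,b,right)
state=B head=0 tape=__b[a]b
After 16 steps: state B, head at 0, tape bab.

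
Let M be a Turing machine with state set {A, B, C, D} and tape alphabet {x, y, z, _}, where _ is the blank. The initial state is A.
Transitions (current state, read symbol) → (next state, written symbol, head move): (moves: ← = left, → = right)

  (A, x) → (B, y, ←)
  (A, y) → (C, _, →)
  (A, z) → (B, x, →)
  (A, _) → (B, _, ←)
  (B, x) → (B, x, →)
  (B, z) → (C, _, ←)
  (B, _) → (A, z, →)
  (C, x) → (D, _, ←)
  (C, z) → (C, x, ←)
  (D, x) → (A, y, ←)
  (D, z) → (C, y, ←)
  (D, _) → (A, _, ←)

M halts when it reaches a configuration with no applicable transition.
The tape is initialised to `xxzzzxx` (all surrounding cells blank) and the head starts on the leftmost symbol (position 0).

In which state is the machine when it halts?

C

A | _____[x]xzzzxx   read x → write y, move ←, go to B
B | ____[_]yxzzzxx   read _ → write z, move →, go to A
A | ____z[y]xzzzxx   read y → write _, move →, go to C
C | ____z_[x]zzzxx   read x → write _, move ←, go to D
D | ____z[_]_zzzxx   read _ → write _, move ←, go to A
A | ____[z]__zzzxx   read z → write x, move →, go to B
B | ____x[_]_zzzxx   read _ → write z, move →, go to A
A | ____xz[_]zzzxx   read _ → write _, move ←, go to B
B | ____x[z]_zzzxx   read z → write _, move ←, go to C
C | ____[x]__zzzxx   read x → write _, move ←, go to D
D | ___[_]___zzzxx   read _ → write _, move ←, go to A
A | __[_]____zzzxx   read _ → write _, move ←, go to B
B | _[_]_____zzzxx   read _ → write z, move →, go to A
A | _z[_]____zzzxx   read _ → write _, move ←, go to B
B | _[z]_____zzzxx   read z → write _, move ←, go to C
C | [_]______zzzxx
No transition is defined for (C, _); M halts in state C.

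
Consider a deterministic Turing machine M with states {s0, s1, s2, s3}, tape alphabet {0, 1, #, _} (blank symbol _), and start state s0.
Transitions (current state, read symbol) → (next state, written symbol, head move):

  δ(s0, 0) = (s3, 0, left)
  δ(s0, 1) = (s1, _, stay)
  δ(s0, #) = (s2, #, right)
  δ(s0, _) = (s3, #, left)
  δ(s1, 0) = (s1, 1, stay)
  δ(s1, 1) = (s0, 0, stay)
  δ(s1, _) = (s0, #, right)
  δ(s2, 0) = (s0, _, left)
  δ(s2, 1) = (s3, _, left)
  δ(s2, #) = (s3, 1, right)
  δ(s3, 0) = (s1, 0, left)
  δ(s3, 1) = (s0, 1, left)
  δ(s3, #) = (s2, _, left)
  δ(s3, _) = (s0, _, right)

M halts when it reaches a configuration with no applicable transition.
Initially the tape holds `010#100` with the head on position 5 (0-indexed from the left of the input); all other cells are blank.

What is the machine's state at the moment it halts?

s2

s0 | __010#1[0]0   read 0 → write 0, move left, go to s3
s3 | __010#[1]00   read 1 → write 1, move left, go to s0
s0 | __010[#]100   read # → write #, move right, go to s2
s2 | __010#[1]00   read 1 → write _, move left, go to s3
s3 | __010[#]_00   read # → write _, move left, go to s2
s2 | __01[0]__00   read 0 → write _, move left, go to s0
s0 | __0[1]___00   read 1 → write _, move stay, go to s1
s1 | __0[_]___00   read _ → write #, move right, go to s0
s0 | __0#[_]__00   read _ → write #, move left, go to s3
s3 | __0[#]#__00   read # → write _, move left, go to s2
s2 | __[0]_#__00   read 0 → write _, move left, go to s0
s0 | _[_]__#__00   read _ → write #, move left, go to s3
s3 | [_]#__#__00   read _ → write _, move right, go to s0
s0 | _[#]__#__00   read # → write #, move right, go to s2
s2 | _#[_]_#__00
No transition is defined for (s2, _); M halts in state s2.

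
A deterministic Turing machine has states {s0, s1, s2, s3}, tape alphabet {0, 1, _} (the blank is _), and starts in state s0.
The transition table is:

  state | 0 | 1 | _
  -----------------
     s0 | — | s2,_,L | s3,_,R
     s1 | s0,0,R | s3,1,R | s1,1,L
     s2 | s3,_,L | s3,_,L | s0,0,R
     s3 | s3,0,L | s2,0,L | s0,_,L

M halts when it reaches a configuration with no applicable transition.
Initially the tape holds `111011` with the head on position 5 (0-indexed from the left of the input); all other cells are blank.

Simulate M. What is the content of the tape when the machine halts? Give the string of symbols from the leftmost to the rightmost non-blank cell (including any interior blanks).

state=s0 head=5 tape=_11101[1]   (s0,1)→(s2,_,L)
state=s2 head=4 tape=_1110[1]_   (s2,1)→(s3,_,L)
state=s3 head=3 tape=_111[0]__   (s3,0)→(s3,0,L)
state=s3 head=2 tape=_11[1]0__   (s3,1)→(s2,0,L)
state=s2 head=1 tape=_1[1]00__   (s2,1)→(s3,_,L)
state=s3 head=0 tape=_[1]_00__   (s3,1)→(s2,0,L)
state=s2 head=-1 tape=[_]0_00__   (s2,_)→(s0,0,R)
state=s0 head=0 tape=0[0]_00__
The non-blank tape span at halt is 00_00.

00_00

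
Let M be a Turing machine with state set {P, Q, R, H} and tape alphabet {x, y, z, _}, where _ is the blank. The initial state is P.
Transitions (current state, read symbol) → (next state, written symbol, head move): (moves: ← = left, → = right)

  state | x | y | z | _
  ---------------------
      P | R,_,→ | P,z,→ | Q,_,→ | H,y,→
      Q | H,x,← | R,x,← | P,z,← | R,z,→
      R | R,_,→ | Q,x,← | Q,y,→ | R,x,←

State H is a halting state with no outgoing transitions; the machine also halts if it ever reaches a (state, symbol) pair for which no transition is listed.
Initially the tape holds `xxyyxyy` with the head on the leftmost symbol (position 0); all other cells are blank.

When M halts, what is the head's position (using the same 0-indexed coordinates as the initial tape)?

P | [x]xyyxyy_   read x → write _, move →, go to R
R | _[x]yyxyy_   read x → write _, move →, go to R
R | __[y]yxyy_   read y → write x, move ←, go to Q
Q | _[_]xyxyy_   read _ → write z, move →, go to R
R | _z[x]yxyy_   read x → write _, move →, go to R
R | _z_[y]xyy_   read y → write x, move ←, go to Q
Q | _z[_]xxyy_   read _ → write z, move →, go to R
R | _zz[x]xyy_   read x → write _, move →, go to R
R | _zz_[x]yy_   read x → write _, move →, go to R
R | _zz__[y]y_   read y → write x, move ←, go to Q
Q | _zz_[_]xy_   read _ → write z, move →, go to R
R | _zz_z[x]y_   read x → write _, move →, go to R
R | _zz_z_[y]_   read y → write x, move ←, go to Q
Q | _zz_z[_]x_   read _ → write z, move →, go to R
R | _zz_zz[x]_   read x → write _, move →, go to R
R | _zz_zz_[_]   read _ → write x, move ←, go to R
R | _zz_zz[_]x   read _ → write x, move ←, go to R
R | _zz_z[z]xx   read z → write y, move →, go to Q
Q | _zz_zy[x]x   read x → write x, move ←, go to H
H | _zz_z[y]xx
At halt the head is at cell 5.

5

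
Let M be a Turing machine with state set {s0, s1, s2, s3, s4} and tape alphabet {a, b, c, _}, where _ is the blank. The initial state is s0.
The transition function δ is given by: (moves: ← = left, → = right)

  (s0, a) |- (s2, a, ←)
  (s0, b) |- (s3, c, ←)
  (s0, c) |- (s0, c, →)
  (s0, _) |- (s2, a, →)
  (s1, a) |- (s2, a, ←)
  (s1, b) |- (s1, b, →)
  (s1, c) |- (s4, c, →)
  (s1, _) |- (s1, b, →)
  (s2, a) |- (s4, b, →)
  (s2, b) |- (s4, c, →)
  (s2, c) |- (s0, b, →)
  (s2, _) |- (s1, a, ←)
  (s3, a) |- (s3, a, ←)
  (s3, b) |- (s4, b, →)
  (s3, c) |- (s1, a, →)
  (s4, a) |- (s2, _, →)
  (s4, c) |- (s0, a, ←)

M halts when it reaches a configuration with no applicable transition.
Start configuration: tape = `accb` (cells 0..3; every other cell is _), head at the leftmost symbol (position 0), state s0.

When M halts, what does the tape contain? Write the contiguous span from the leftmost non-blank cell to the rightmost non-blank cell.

state=s0 head=0 tape=__[a]ccb   (s0,a)→(s2,a,←)
state=s2 head=-1 tape=_[_]accb   (s2,_)→(s1,a,←)
state=s1 head=-2 tape=[_]aaccb   (s1,_)→(s1,b,→)
state=s1 head=-1 tape=b[a]accb   (s1,a)→(s2,a,←)
state=s2 head=-2 tape=[b]aaccb   (s2,b)→(s4,c,→)
state=s4 head=-1 tape=c[a]accb   (s4,a)→(s2,_,→)
state=s2 head=0 tape=c_[a]ccb   (s2,a)→(s4,b,→)
state=s4 head=1 tape=c_b[c]cb   (s4,c)→(s0,a,←)
state=s0 head=0 tape=c_[b]acb   (s0,b)→(s3,c,←)
state=s3 head=-1 tape=c[_]cacb
The non-blank tape span at halt is c_cacb.

c_cacb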